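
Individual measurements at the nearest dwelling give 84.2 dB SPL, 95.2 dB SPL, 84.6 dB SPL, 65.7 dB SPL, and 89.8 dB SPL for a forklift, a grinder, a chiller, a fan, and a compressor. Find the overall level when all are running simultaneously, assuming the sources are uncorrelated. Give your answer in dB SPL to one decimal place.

Incoherent sources combine by intensity addition: L_total = 10·log₁₀(Σ 10^(L_i/10)).
Σ 10^(L/10) = 10^(84.2/10) + 10^(95.2/10) + 10^(84.6/10) + 10^(65.7/10) + 10^(89.8/10) = 4.821e+09.
L_total = 10·log₁₀(4.821e+09) = 96.83 dB SPL.

96.8 dB SPL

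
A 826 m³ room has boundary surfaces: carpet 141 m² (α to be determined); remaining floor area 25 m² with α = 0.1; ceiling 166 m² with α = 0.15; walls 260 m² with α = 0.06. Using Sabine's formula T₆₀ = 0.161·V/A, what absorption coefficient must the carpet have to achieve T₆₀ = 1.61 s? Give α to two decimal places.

0.28

A = 0.161·V/T₆₀ = 0.161·826/1.61 = 82.60 m² sabins.
Absorption from the other surfaces = 25·0.1 + 166·0.15 + 260·0.06 = 43.00 m², so the carpet must supply 39.60 m² over 141 m².
α = 39.60/141 = 0.281.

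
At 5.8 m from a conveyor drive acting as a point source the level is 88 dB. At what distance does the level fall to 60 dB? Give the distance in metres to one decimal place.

The 28.0 dB drop corresponds to a distance ratio of 10^(28.0/20) for a point source.
r₂ = 5.8·10^((88−60)/20) = 5.8·10^(28.0/20) = 145.69 m.

145.7 m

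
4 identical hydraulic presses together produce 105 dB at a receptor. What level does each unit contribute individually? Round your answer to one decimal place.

99.0 dB

Dividing the total intensity by 4 lowers the level by 10·log₁₀ 4 = 6.021 dB: L₁ = 105 − 6.021.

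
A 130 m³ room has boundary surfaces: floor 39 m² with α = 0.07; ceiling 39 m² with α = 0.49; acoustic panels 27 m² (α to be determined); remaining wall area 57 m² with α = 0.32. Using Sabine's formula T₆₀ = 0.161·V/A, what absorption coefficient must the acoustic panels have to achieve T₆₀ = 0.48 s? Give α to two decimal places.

0.13

A = 0.161·V/T₆₀ = 0.161·130/0.48 = 43.60 m² sabins.
Absorption from the other surfaces = 39·0.07 + 39·0.49 + 57·0.32 = 40.08 m², so the acoustic panels must supply 3.52 m² over 27 m².
α = 3.52/27 = 0.131.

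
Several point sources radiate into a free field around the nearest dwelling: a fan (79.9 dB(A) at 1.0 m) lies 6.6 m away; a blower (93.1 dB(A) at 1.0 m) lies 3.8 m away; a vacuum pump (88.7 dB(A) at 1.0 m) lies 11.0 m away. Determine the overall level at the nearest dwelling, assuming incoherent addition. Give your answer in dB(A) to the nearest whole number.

82 dB(A)

Apply inverse-square spreading to bring every level to the receiver, then sum 10^(L/10).
fan: 79.9 − 20·log₁₀(6.6/1.0) = 79.9 − 16.39 = 63.51 dB(A).
blower: 93.1 − 20·log₁₀(3.8/1.0) = 93.1 − 11.60 = 81.50 dB(A).
vacuum pump: 88.7 − 20·log₁₀(11.0/1.0) = 88.7 − 20.83 = 67.87 dB(A).
Σ 10^(L/10) = 1.498e+08 → L_total = 10·log₁₀(1.498e+08) = 81.75 dB(A).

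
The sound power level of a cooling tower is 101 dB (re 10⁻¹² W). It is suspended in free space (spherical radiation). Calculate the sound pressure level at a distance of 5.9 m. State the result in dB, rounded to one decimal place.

The power spreads over a sphere of area 4π·r², so L_p = L_w − 10·log₁₀(4π·r²).
4π·r² = 437.4 m², 10·log₁₀ of that is 26.409 dB.
L_p = 101 − 26.409 = 74.59 dB.

74.6 dB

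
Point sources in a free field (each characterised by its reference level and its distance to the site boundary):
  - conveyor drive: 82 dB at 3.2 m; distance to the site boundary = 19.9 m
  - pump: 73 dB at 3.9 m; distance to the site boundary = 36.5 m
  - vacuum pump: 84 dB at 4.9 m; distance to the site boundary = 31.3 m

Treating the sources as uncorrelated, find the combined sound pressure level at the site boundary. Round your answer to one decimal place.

70.2 dB

First find each source's level at the receiver (point-source: −20·log₁₀(r/r_ref)), then combine on an intensity basis.
conveyor drive: 82 − 20·log₁₀(19.9/3.2) = 82 − 15.87 = 66.13 dB.
pump: 73 − 20·log₁₀(36.5/3.9) = 73 − 19.42 = 53.58 dB.
vacuum pump: 84 − 20·log₁₀(31.3/4.9) = 84 − 16.11 = 67.89 dB.
Σ 10^(L/10) = 1.048e+07 → L_total = 10·log₁₀(1.048e+07) = 70.20 dB.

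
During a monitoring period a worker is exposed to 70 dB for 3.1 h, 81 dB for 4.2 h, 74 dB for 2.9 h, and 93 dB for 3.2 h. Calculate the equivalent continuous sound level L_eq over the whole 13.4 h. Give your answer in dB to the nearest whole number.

Weight each interval's intensity by its duration and average over T = 13.4 h:
Σ tᵢ·10^(Lᵢ/10) = 3.1·10^(70/10) + 4.2·10^(81/10) + 2.9·10^(74/10) + 3.2·10^(93/10) = 7.017e+09.
L_eq = 10·log₁₀(7.017e+09/13.4) = 87.19 dB.

87 dB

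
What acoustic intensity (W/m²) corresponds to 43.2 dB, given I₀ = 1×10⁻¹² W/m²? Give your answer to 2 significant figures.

I/I₀ = 10^(43.2/10) = 2.089e+04, so I = 2.089e+04 × 10⁻¹² W/m².

2.1e-08 W/m²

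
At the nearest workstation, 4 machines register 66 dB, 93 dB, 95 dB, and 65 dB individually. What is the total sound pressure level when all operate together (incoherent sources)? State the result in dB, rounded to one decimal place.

97.1 dB

For uncorrelated sources the intensities add, so convert each level to linear form, sum, and take 10·log₁₀ of the total.
Σ 10^(L/10) = 10^(66/10) + 10^(93/10) + 10^(95/10) + 10^(65/10) = 5.165e+09.
L_total = 10·log₁₀(5.165e+09) = 97.13 dB.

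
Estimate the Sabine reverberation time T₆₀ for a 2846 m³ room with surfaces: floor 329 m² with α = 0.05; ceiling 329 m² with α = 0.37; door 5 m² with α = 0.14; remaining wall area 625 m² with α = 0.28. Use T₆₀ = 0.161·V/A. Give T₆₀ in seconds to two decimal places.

1.46 s

Summing Sᵢαᵢ: 329·0.05 + 329·0.37 + 5·0.14 + 625·0.28 = 313.88 m².
T₆₀ = 0.161 × 2846 / 313.88 = 1.460 s.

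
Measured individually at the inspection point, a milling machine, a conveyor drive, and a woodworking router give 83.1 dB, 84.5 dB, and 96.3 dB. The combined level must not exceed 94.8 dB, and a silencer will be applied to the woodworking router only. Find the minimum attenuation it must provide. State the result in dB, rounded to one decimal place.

2.3 dB

The untreated sources together contribute 10^(83.1/10) + 10^(84.5/10) = 4.860e+08, i.e. 86.87 dB.
The limit corresponds to 10^(94.8/10) = 3.020e+09; subtracting the fixed part leaves 2.534e+09 for the woodworking router, i.e. 94.04 dB.
So the woodworking router must be reduced from 96.3 to 94.04 dB: IL = 2.26 dB.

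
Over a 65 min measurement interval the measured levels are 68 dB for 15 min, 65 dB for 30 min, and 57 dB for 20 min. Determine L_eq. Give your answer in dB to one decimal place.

The energy average is taken in the linear domain: L_eq = 10·log₁₀[(Σ tᵢ·10^(Lᵢ/10))/T], T = 65 min.
Σ tᵢ·10^(Lᵢ/10) = 15·10^(68/10) + 30·10^(65/10) + 20·10^(57/10) = 1.995e+08.
L_eq = 10·log₁₀(1.995e+08/65) = 64.87 dB.

64.9 dB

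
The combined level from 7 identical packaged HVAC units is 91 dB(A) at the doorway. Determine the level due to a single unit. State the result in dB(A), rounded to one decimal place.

For N identical incoherent sources L_total = L₁ + 10·log₁₀ N, so L₁ = 91 − 10·log₁₀(7) = 91 − 8.451.

82.5 dB(A)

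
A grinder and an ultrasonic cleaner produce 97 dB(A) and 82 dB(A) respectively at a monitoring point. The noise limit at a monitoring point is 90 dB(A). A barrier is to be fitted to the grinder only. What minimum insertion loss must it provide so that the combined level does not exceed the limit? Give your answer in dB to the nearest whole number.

8 dB

Everything except the grinder sums to 10^(82/10) = 1.585e+08 in linear terms, 82.00 dB(A).
To meet 90 dB(A) overall, the treated grinder may contribute at most 10^(90/10) − 1.585e+08 = 8.415e+08, i.e. 89.25 dB(A).
Required insertion loss = 97 − 89.25 = 7.75 dB.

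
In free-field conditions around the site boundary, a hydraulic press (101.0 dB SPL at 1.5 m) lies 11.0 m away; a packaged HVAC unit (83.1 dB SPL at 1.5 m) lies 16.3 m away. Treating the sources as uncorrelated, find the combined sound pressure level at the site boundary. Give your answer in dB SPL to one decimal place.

83.7 dB SPL

First find each source's level at the receiver (point-source: −20·log₁₀(r/r_ref)), then combine on an intensity basis.
hydraulic press: 101.0 − 20·log₁₀(11.0/1.5) = 101.0 − 17.31 = 83.69 dB SPL.
packaged HVAC unit: 83.1 − 20·log₁₀(16.3/1.5) = 83.1 − 20.72 = 62.38 dB SPL.
Σ 10^(L/10) = 2.358e+08 → L_total = 10·log₁₀(2.358e+08) = 83.73 dB SPL.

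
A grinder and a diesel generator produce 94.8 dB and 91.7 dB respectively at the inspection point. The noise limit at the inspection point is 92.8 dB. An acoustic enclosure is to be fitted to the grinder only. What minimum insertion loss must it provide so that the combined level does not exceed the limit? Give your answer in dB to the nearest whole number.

Everything except the grinder sums to 10^(91.7/10) = 1.479e+09 in linear terms, 91.70 dB.
The limit corresponds to 10^(92.8/10) = 1.905e+09; subtracting the fixed part leaves 4.264e+08 for the grinder, i.e. 86.30 dB.
Required insertion loss = 94.8 − 86.30 = 8.50 dB.

9 dB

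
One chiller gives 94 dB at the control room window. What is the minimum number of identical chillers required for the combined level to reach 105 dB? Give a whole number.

The shortfall is 105 − 94 = 11.0 dB, and N units add 10·log₁₀ N, so need 10·log₁₀ N ≥ 11.0.
N ≥ 10^(11.0/10) = 12.589, so N = 13.

13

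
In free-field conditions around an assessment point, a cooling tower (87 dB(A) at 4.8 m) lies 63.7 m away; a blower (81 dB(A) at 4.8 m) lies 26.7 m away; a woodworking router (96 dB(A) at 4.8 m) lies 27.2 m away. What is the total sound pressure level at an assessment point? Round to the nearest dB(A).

81 dB(A)

Apply inverse-square spreading to bring every level to the receiver, then sum 10^(L/10).
cooling tower: 87 − 20·log₁₀(63.7/4.8) = 87 − 22.46 = 64.54 dB(A).
blower: 81 − 20·log₁₀(26.7/4.8) = 81 − 14.91 = 66.09 dB(A).
woodworking router: 96 − 20·log₁₀(27.2/4.8) = 96 − 15.07 = 80.93 dB(A).
Σ 10^(L/10) = 1.309e+08 → L_total = 10·log₁₀(1.309e+08) = 81.17 dB(A).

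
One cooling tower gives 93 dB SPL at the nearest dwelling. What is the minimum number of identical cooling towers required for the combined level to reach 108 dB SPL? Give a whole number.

32

The shortfall is 108 − 93 = 15.0 dB, and N units add 10·log₁₀ N, so need 10·log₁₀ N ≥ 15.0.
N ≥ 10^(15.0/10) = 31.623, so N = 32.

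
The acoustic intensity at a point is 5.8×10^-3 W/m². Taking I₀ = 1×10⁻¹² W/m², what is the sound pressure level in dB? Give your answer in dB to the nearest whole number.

I/I₀ = 5.8×10^-3/10⁻¹² = 5.8×10^9, and L = 10·log₁₀(I/I₀).
L = 10·(0.7634 + 9) = 97.63 dB.

98 dB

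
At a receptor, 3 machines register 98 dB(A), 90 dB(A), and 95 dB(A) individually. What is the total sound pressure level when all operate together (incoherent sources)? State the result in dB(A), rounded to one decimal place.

100.2 dB(A)

For uncorrelated sources the intensities add, so convert each level to linear form, sum, and take 10·log₁₀ of the total.
Σ 10^(L/10) = 10^(98/10) + 10^(90/10) + 10^(95/10) = 1.047e+10.
L_total = 10·log₁₀(1.047e+10) = 100.20 dB(A).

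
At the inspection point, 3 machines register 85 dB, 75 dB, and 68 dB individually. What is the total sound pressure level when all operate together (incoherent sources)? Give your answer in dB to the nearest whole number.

85 dB

For uncorrelated sources the intensities add, so convert each level to linear form, sum, and take 10·log₁₀ of the total.
Σ 10^(L/10) = 10^(85/10) + 10^(75/10) + 10^(68/10) = 3.542e+08.
L_total = 10·log₁₀(3.542e+08) = 85.49 dB.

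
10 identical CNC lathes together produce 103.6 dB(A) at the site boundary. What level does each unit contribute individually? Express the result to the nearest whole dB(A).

94 dB(A)

10 equal contributions raise the level by 10·log₁₀ 10 = 10.000 dB, so each unit alone gives 103.6 − 10.000.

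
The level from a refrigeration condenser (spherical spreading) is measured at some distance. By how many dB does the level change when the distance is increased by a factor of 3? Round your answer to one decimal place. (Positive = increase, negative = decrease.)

Point-source spreading: ΔL = −20·log₁₀(r₂/r₁).
ΔL = −20·log₁₀(3) = -9.54 dB.

-9.5 dB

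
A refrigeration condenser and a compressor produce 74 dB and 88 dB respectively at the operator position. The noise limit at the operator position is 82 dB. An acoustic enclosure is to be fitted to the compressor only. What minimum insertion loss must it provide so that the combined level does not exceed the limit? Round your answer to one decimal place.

Fixed contribution from the other source: Σ 10^(L/10) = 10^(74/10) = 2.512e+07 (74.00 dB).
The limit corresponds to 10^(82/10) = 1.585e+08; subtracting the fixed part leaves 1.334e+08 for the compressor, i.e. 81.25 dB.
Required insertion loss = 88 − 81.25 = 6.75 dB.

6.7 dB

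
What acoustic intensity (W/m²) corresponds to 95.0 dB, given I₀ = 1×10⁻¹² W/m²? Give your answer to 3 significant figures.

I/I₀ = 10^(95.0/10) = 3.162e+09, so I = 3.162e+09 × 10⁻¹² W/m².

0.00316 W/m²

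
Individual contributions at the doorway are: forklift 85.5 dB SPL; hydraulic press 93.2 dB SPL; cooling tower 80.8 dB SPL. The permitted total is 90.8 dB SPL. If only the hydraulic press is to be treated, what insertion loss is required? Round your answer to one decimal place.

Fixed contribution from the other sources: Σ 10^(L/10) = 10^(85.5/10) + 10^(80.8/10) = 4.750e+08 (86.77 dB SPL).
To meet 90.8 dB SPL overall, the treated hydraulic press may contribute at most 10^(90.8/10) − 4.750e+08 = 7.272e+08, i.e. 88.62 dB SPL.
So the hydraulic press must be reduced from 93.2 to 88.62 dB SPL: IL = 4.58 dB.

4.6 dB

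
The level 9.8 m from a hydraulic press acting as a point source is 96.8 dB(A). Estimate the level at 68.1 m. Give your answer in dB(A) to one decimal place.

For a point source, L₂ = L₁ − 20·log₁₀(r₂/r₁).
L₂ = 96.8 − 20·log₁₀(68.1/9.8) = 96.8 − 16.838 = 79.96 dB(A).

80.0 dB(A)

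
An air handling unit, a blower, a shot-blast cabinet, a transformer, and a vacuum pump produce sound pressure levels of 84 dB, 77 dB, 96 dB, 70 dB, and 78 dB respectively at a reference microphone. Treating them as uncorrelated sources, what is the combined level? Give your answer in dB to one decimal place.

96.4 dB

For uncorrelated sources the intensities add, so convert each level to linear form, sum, and take 10·log₁₀ of the total.
Σ 10^(L/10) = 10^(84/10) + 10^(77/10) + 10^(96/10) + 10^(70/10) + 10^(78/10) = 4.355e+09.
L_total = 10·log₁₀(4.355e+09) = 96.39 dB.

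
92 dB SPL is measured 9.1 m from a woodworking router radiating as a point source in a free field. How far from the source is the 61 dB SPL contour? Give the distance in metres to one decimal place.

The 31.0 dB drop corresponds to a distance ratio of 10^(31.0/20) for a point source.
r₂ = 9.1·10^((92−61)/20) = 9.1·10^(31.0/20) = 322.88 m.

322.9 m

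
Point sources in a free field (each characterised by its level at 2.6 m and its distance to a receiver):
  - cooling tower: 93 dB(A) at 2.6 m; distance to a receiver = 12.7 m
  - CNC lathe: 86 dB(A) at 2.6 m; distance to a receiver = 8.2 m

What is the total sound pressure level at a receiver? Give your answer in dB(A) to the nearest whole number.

81 dB(A)

Propagate each source to the receiver with L = L_ref − 20·log₁₀(r/r_ref), then add intensities.
cooling tower: 93 − 20·log₁₀(12.7/2.6) = 93 − 13.78 = 79.22 dB(A).
CNC lathe: 86 − 20·log₁₀(8.2/2.6) = 86 − 9.98 = 76.02 dB(A).
Σ 10^(L/10) = 1.236e+08 → L_total = 10·log₁₀(1.236e+08) = 80.92 dB(A).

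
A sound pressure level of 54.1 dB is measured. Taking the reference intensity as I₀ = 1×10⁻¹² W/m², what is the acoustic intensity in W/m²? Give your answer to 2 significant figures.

I = I₀·10^(L/10) = 10⁻¹² × 10^(54.1/10) = 10^(-6.590).

2.6e-07 W/m²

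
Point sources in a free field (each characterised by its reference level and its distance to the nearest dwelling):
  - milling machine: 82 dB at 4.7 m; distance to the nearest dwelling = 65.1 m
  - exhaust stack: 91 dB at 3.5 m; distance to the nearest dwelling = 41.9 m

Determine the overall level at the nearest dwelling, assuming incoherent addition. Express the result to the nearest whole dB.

First find each source's level at the receiver (point-source: −20·log₁₀(r/r_ref)), then combine on an intensity basis.
milling machine: 82 − 20·log₁₀(65.1/4.7) = 82 − 22.83 = 59.17 dB.
exhaust stack: 91 − 20·log₁₀(41.9/3.5) = 91 − 21.56 = 69.44 dB.
Σ 10^(L/10) = 9.610e+06 → L_total = 10·log₁₀(9.610e+06) = 69.83 dB.

70 dB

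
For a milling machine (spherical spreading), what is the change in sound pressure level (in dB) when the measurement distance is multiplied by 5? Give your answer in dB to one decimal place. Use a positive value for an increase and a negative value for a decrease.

-14.0 dB

A point source loses 6 dB per doubling of distance; generally ΔL = −20·log₁₀(r₂/r₁).
ΔL = −20·log₁₀(5) = -13.98 dB.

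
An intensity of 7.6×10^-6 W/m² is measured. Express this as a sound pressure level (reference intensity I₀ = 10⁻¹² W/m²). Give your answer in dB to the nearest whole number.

69 dB

I/I₀ = 7.6×10^-6/10⁻¹² = 7.6×10^6, and L = 10·log₁₀(I/I₀).
L = 10·(0.8808 + 6) = 68.81 dB.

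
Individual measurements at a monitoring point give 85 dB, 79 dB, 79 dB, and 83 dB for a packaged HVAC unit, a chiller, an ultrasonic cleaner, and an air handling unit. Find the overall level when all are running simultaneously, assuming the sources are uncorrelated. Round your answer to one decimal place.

88.3 dB

Incoherent sources combine by intensity addition: L_total = 10·log₁₀(Σ 10^(L_i/10)).
Σ 10^(L/10) = 10^(85/10) + 10^(79/10) + 10^(79/10) + 10^(83/10) = 6.746e+08.
L_total = 10·log₁₀(6.746e+08) = 88.29 dB.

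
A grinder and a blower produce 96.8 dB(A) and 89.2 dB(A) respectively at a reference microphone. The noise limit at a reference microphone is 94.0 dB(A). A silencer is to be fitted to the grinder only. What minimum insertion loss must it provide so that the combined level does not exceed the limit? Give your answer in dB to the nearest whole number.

5 dB

Everything except the grinder sums to 10^(89.2/10) = 8.318e+08 in linear terms, 89.20 dB(A).
To meet 94.0 dB(A) overall, the treated grinder may contribute at most 10^(94.0/10) − 8.318e+08 = 1.680e+09, i.e. 92.25 dB(A).
So the grinder must be reduced from 96.8 to 92.25 dB(A): IL = 4.55 dB.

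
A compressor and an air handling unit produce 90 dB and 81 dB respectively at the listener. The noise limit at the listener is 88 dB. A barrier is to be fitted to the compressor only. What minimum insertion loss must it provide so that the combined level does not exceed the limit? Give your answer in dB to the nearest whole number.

3 dB

Fixed contribution from the other source: Σ 10^(L/10) = 10^(81/10) = 1.259e+08 (81.00 dB).
The limit corresponds to 10^(88/10) = 6.310e+08; subtracting the fixed part leaves 5.051e+08 for the compressor, i.e. 87.03 dB.
Required insertion loss = 90 − 87.03 = 2.97 dB.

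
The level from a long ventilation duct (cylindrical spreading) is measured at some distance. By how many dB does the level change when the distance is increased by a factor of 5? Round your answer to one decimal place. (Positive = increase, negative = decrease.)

-7.0 dB

Line-source spreading: ΔL = −10·log₁₀(r₂/r₁).
ΔL = −10·log₁₀(5) = -6.99 dB.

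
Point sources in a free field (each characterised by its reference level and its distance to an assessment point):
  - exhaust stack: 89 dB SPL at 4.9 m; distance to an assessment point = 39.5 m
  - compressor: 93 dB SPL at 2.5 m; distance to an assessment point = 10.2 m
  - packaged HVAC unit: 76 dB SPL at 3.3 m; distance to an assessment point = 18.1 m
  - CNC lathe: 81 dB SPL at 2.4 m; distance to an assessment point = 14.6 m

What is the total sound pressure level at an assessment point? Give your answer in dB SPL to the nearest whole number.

Apply inverse-square spreading to bring every level to the receiver, then sum 10^(L/10).
exhaust stack: 89 − 20·log₁₀(39.5/4.9) = 89 − 18.13 = 70.87 dB SPL.
compressor: 93 − 20·log₁₀(10.2/2.5) = 93 − 12.21 = 80.79 dB SPL.
packaged HVAC unit: 76 − 20·log₁₀(18.1/3.3) = 76 − 14.78 = 61.22 dB SPL.
CNC lathe: 81 − 20·log₁₀(14.6/2.4) = 81 − 15.68 = 65.32 dB SPL.
Σ 10^(L/10) = 1.368e+08 → L_total = 10·log₁₀(1.368e+08) = 81.36 dB SPL.

81 dB SPL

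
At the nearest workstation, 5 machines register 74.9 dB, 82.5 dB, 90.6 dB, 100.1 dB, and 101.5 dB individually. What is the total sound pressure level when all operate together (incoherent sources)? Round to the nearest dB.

For uncorrelated sources the intensities add, so convert each level to linear form, sum, and take 10·log₁₀ of the total.
Σ 10^(L/10) = 10^(74.9/10) + 10^(82.5/10) + 10^(90.6/10) + 10^(100.1/10) + 10^(101.5/10) = 2.572e+10.
L_total = 10·log₁₀(2.572e+10) = 104.10 dB.

104 dB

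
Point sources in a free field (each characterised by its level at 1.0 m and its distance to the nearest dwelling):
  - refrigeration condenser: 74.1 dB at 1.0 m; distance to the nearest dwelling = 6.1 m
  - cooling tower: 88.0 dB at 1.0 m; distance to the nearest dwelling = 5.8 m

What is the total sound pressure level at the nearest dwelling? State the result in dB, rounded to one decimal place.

Propagate each source to the receiver with L = L_ref − 20·log₁₀(r/r_ref), then add intensities.
refrigeration condenser: 74.1 − 20·log₁₀(6.1/1.0) = 74.1 − 15.71 = 58.39 dB.
cooling tower: 88.0 − 20·log₁₀(5.8/1.0) = 88.0 − 15.27 = 72.73 dB.
Σ 10^(L/10) = 1.945e+07 → L_total = 10·log₁₀(1.945e+07) = 72.89 dB.

72.9 dB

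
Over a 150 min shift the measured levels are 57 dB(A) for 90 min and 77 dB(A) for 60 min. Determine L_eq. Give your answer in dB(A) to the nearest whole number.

73 dB(A)

Weight each interval's intensity by its duration and average over T = 150 min:
Σ tᵢ·10^(Lᵢ/10) = 90·10^(57/10) + 60·10^(77/10) = 3.052e+09.
L_eq = 10·log₁₀(3.052e+09/150) = 73.09 dB(A).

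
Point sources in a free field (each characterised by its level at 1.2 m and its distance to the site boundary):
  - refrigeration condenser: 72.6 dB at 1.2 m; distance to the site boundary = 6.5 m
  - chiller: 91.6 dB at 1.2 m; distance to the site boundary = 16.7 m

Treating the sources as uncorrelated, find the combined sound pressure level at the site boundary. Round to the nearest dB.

First find each source's level at the receiver (point-source: −20·log₁₀(r/r_ref)), then combine on an intensity basis.
refrigeration condenser: 72.6 − 20·log₁₀(6.5/1.2) = 72.6 − 14.67 = 57.93 dB.
chiller: 91.6 − 20·log₁₀(16.7/1.2) = 91.6 − 22.87 = 68.73 dB.
Σ 10^(L/10) = 8.083e+06 → L_total = 10·log₁₀(8.083e+06) = 69.08 dB.

69 dB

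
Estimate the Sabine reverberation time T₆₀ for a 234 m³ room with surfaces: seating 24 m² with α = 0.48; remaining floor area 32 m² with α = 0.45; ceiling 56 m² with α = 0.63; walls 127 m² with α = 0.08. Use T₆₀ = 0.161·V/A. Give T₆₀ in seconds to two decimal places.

0.53 s

Total absorption A = 24·0.48 + 32·0.45 + 56·0.63 + 127·0.08 = 71.36 m² sabins.
T₆₀ = 0.161·V/A = 0.161·234/71.36 = 0.528 s.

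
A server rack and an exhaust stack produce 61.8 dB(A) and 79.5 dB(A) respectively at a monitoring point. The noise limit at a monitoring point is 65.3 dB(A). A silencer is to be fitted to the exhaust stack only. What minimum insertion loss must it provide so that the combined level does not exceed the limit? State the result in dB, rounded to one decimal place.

Everything except the exhaust stack sums to 10^(61.8/10) = 1.514e+06 in linear terms, 61.80 dB(A).
The limit corresponds to 10^(65.3/10) = 3.388e+06; subtracting the fixed part leaves 1.875e+06 for the exhaust stack, i.e. 62.73 dB(A).
Required insertion loss = 79.5 − 62.73 = 16.77 dB.

16.8 dB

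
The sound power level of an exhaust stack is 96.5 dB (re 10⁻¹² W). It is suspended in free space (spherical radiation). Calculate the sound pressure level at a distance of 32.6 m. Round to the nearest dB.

55 dB

L_p = L_w − 10·log₁₀(4π·r²) with r = 32.6 m.
4π·r² = 1.336e+04 m², 10·log₁₀ of that is 41.256 dB.
L_p = 96.5 − 41.256 = 55.24 dB.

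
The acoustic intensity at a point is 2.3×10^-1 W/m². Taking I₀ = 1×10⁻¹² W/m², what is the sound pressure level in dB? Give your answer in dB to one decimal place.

I/I₀ = 2.3×10^-1/10⁻¹² = 2.3×10^11, and L = 10·log₁₀(I/I₀).
L = 10·(0.3617 + 11) = 113.62 dB.

113.6 dB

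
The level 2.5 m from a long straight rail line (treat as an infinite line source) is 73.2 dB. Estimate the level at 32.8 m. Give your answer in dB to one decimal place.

Cylindrical spreading from a line source gives a 10·log₁₀(r₂/r₁) drop.
L₂ = 73.2 − 10·log₁₀(32.8/2.5) = 73.2 − 11.179 = 62.02 dB.

62.0 dB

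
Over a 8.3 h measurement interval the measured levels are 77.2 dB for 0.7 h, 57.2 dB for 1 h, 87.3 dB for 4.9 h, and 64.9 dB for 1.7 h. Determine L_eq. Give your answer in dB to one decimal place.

L_eq = 10·log₁₀[(1/T)·Σ tᵢ·10^(Lᵢ/10)] with T = 8.3 h.
Σ tᵢ·10^(Lᵢ/10) = 0.7·10^(77.2/10) + 1·10^(57.2/10) + 4.9·10^(87.3/10) + 1.7·10^(64.9/10) = 2.674e+09.
L_eq = 10·log₁₀(2.674e+09/8.3) = 85.08 dB.

85.1 dB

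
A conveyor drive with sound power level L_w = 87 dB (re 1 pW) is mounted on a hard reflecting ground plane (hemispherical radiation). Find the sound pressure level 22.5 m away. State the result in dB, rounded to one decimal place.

L_p = L_w − 10·log₁₀(2π·r²) with r = 22.5 m.
2π·r² = 3181 m², 10·log₁₀ of that is 35.025 dB.
L_p = 87 − 35.025 = 51.97 dB.

52.0 dB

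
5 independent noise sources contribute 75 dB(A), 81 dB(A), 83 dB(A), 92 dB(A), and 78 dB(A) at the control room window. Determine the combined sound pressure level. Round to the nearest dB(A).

93 dB(A)

For uncorrelated sources the intensities add, so convert each level to linear form, sum, and take 10·log₁₀ of the total.
Σ 10^(L/10) = 10^(75/10) + 10^(81/10) + 10^(83/10) + 10^(92/10) + 10^(78/10) = 2.005e+09.
L_total = 10·log₁₀(2.005e+09) = 93.02 dB(A).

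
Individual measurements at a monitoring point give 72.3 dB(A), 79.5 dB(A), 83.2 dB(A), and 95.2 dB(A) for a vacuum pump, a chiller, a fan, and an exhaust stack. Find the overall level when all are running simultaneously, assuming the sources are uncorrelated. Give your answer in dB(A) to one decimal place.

For uncorrelated sources the intensities add, so convert each level to linear form, sum, and take 10·log₁₀ of the total.
Σ 10^(L/10) = 10^(72.3/10) + 10^(79.5/10) + 10^(83.2/10) + 10^(95.2/10) = 3.626e+09.
L_total = 10·log₁₀(3.626e+09) = 95.59 dB(A).

95.6 dB(A)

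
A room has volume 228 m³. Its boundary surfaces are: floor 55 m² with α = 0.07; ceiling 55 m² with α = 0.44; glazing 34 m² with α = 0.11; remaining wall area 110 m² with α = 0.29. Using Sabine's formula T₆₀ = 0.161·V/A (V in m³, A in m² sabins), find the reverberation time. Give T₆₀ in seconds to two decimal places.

0.58 s

A = Σ Sᵢαᵢ = 55·0.07 + 55·0.44 + 34·0.11 + 110·0.29 = 63.69 m².
T₆₀ = 0.161 × 228 / 63.69 = 0.576 s.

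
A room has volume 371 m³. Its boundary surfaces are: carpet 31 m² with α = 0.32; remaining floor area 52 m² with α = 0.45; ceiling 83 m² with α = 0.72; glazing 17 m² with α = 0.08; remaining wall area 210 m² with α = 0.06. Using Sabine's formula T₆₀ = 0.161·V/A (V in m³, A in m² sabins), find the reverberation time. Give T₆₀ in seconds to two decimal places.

Summing Sᵢαᵢ: 31·0.32 + 52·0.45 + 83·0.72 + 17·0.08 + 210·0.06 = 107.04 m².
T₆₀ = 0.161·V/A = 0.161·371/107.04 = 0.558 s.

0.56 s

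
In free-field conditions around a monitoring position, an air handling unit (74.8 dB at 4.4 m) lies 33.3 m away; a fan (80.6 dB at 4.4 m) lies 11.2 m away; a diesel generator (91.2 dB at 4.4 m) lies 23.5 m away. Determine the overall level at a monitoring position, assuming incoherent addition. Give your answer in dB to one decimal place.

78.1 dB

First find each source's level at the receiver (point-source: −20·log₁₀(r/r_ref)), then combine on an intensity basis.
air handling unit: 74.8 − 20·log₁₀(33.3/4.4) = 74.8 − 17.58 = 57.22 dB.
fan: 80.6 − 20·log₁₀(11.2/4.4) = 80.6 − 8.12 = 72.48 dB.
diesel generator: 91.2 − 20·log₁₀(23.5/4.4) = 91.2 − 14.55 = 76.65 dB.
Σ 10^(L/10) = 6.446e+07 → L_total = 10·log₁₀(6.446e+07) = 78.09 dB.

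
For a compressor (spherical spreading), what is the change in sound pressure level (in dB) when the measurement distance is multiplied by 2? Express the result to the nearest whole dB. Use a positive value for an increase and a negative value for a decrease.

-6 dB

With spherical spreading the level changes by −20·log₁₀(r₂/r₁).
ΔL = −20·log₁₀(2) = -6.02 dB.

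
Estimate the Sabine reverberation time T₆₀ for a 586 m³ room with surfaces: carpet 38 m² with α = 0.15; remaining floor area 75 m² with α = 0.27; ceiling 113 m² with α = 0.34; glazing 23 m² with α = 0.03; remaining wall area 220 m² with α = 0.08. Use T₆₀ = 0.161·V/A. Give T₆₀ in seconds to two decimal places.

1.14 s

A = Σ Sᵢαᵢ = 38·0.15 + 75·0.27 + 113·0.34 + 23·0.03 + 220·0.08 = 82.66 m².
T₆₀ = 0.161·V/A = 0.161·586/82.66 = 1.141 s.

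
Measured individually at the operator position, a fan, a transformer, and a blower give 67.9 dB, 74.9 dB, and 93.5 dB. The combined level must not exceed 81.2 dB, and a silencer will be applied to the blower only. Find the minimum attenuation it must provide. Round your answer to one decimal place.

13.7 dB

Everything except the blower sums to 10^(67.9/10) + 10^(74.9/10) = 3.707e+07 in linear terms, 75.69 dB.
To meet 81.2 dB overall, the treated blower may contribute at most 10^(81.2/10) − 3.707e+07 = 9.476e+07, i.e. 79.77 dB.
Required insertion loss = 93.5 − 79.77 = 13.73 dB.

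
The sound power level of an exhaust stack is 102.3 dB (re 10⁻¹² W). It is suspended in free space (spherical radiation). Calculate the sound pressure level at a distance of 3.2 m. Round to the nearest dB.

L_p = L_w − 10·log₁₀(4π·r²) with r = 3.2 m.
4π·r² = 128.7 m², 10·log₁₀ of that is 21.095 dB.
L_p = 102.3 − 21.095 = 81.20 dB.

81 dB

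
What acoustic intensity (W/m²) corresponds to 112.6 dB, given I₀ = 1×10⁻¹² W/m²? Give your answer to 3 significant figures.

0.182 W/m²

L = 10·log₁₀(I/I₀) ⇒ I = I₀·10^(L/10) = 10⁻¹² × 10^11.26.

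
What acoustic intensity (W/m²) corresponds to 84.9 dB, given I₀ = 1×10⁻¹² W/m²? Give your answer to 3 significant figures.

I = I₀·10^(L/10) = 10⁻¹² × 10^(84.9/10) = 10^(-3.510).

0.000309 W/m²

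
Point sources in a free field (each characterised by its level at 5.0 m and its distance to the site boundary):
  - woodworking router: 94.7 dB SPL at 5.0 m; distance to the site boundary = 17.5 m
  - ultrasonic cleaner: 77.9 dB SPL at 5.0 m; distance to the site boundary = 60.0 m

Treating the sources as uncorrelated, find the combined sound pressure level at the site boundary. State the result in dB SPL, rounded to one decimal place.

83.8 dB SPL

Propagate each source to the receiver with L = L_ref − 20·log₁₀(r/r_ref), then add intensities.
woodworking router: 94.7 − 20·log₁₀(17.5/5.0) = 94.7 − 10.88 = 83.82 dB SPL.
ultrasonic cleaner: 77.9 − 20·log₁₀(60.0/5.0) = 77.9 − 21.58 = 56.32 dB SPL.
Σ 10^(L/10) = 2.413e+08 → L_total = 10·log₁₀(2.413e+08) = 83.83 dB SPL.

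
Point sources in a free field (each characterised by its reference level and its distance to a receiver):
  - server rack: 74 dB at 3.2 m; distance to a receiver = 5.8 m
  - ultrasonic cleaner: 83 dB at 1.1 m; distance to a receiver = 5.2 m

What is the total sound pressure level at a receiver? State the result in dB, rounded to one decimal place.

First find each source's level at the receiver (point-source: −20·log₁₀(r/r_ref)), then combine on an intensity basis.
server rack: 74 − 20·log₁₀(5.8/3.2) = 74 − 5.17 = 68.83 dB.
ultrasonic cleaner: 83 − 20·log₁₀(5.2/1.1) = 83 − 13.49 = 69.51 dB.
Σ 10^(L/10) = 1.657e+07 → L_total = 10·log₁₀(1.657e+07) = 72.19 dB.

72.2 dB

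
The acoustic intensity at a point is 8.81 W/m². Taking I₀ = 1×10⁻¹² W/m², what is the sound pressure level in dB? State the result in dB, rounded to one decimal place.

129.4 dB

Dividing by I₀ shifts the exponent by 12: I/I₀ = 8.81×10^12.
L = 10·(0.9450 + 12) = 129.45 dB.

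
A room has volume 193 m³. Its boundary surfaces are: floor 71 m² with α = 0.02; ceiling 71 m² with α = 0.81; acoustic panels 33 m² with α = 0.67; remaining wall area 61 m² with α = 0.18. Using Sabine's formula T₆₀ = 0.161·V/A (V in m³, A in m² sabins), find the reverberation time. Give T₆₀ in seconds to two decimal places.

0.34 s

Summing Sᵢαᵢ: 71·0.02 + 71·0.81 + 33·0.67 + 61·0.18 = 92.02 m².
T₆₀ = 0.161·V/A = 0.161·193/92.02 = 0.338 s.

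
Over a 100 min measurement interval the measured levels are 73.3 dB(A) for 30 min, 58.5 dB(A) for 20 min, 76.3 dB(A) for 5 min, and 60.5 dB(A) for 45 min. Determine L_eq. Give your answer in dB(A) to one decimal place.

The energy average is taken in the linear domain: L_eq = 10·log₁₀[(Σ tᵢ·10^(Lᵢ/10))/T], T = 100 min.
Σ tᵢ·10^(Lᵢ/10) = 30·10^(73.3/10) + 20·10^(58.5/10) + 5·10^(76.3/10) + 45·10^(60.5/10) = 9.193e+08.
L_eq = 10·log₁₀(9.193e+08/100) = 69.63 dB(A).

69.6 dB(A)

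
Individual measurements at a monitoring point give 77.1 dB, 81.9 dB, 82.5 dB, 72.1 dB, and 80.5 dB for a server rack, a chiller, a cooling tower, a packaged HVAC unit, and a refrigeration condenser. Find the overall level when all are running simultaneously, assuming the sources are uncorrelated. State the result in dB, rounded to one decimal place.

87.1 dB

Incoherent sources combine by intensity addition: L_total = 10·log₁₀(Σ 10^(L_i/10)).
Σ 10^(L/10) = 10^(77.1/10) + 10^(81.9/10) + 10^(82.5/10) + 10^(72.1/10) + 10^(80.5/10) = 5.124e+08.
L_total = 10·log₁₀(5.124e+08) = 87.10 dB.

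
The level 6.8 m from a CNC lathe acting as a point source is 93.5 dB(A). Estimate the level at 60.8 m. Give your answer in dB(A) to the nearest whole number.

74 dB(A)

For a point source, L₂ = L₁ − 20·log₁₀(r₂/r₁).
L₂ = 93.5 − 20·log₁₀(60.8/6.8) = 93.5 − 19.028 = 74.47 dB(A).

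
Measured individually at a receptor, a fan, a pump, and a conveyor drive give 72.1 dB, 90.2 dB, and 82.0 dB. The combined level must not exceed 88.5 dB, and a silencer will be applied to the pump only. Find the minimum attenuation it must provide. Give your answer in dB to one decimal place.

Everything except the pump sums to 10^(72.1/10) + 10^(82.0/10) = 1.747e+08 in linear terms, 82.42 dB.
To meet 88.5 dB overall, the treated pump may contribute at most 10^(88.5/10) − 1.747e+08 = 5.332e+08, i.e. 87.27 dB.
Required insertion loss = 90.2 − 87.27 = 2.93 dB.

2.9 dB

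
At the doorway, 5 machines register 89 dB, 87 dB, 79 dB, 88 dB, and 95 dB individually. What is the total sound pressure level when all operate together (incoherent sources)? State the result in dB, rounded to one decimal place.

97.1 dB

For uncorrelated sources the intensities add, so convert each level to linear form, sum, and take 10·log₁₀ of the total.
Σ 10^(L/10) = 10^(89/10) + 10^(87/10) + 10^(79/10) + 10^(88/10) + 10^(95/10) = 5.168e+09.
L_total = 10·log₁₀(5.168e+09) = 97.13 dB.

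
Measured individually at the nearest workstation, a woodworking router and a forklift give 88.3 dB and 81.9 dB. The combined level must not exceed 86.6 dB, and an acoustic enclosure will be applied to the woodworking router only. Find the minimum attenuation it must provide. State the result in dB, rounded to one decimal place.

3.5 dB

The untreated sources together contribute 10^(81.9/10) = 1.549e+08, i.e. 81.90 dB.
To meet 86.6 dB overall, the treated woodworking router may contribute at most 10^(86.6/10) − 1.549e+08 = 3.022e+08, i.e. 84.80 dB.
Required insertion loss = 88.3 − 84.80 = 3.50 dB.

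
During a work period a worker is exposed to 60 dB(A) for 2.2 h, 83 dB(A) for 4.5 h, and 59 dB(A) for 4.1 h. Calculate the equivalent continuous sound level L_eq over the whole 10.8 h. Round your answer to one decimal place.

79.2 dB(A)

The energy average is taken in the linear domain: L_eq = 10·log₁₀[(Σ tᵢ·10^(Lᵢ/10))/T], T = 10.8 h.
Σ tᵢ·10^(Lᵢ/10) = 2.2·10^(60/10) + 4.5·10^(83/10) + 4.1·10^(59/10) = 9.033e+08.
L_eq = 10·log₁₀(9.033e+08/10.8) = 79.22 dB(A).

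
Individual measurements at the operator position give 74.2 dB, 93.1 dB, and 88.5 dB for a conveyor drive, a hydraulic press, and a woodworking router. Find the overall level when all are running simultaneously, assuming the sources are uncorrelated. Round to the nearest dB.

94 dB

Incoherent sources combine by intensity addition: L_total = 10·log₁₀(Σ 10^(L_i/10)).
Σ 10^(L/10) = 10^(74.2/10) + 10^(93.1/10) + 10^(88.5/10) = 2.776e+09.
L_total = 10·log₁₀(2.776e+09) = 94.43 dB.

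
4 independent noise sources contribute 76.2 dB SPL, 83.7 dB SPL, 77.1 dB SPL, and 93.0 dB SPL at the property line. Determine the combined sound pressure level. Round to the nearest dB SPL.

For uncorrelated sources the intensities add, so convert each level to linear form, sum, and take 10·log₁₀ of the total.
Σ 10^(L/10) = 10^(76.2/10) + 10^(83.7/10) + 10^(77.1/10) + 10^(93.0/10) = 2.323e+09.
L_total = 10·log₁₀(2.323e+09) = 93.66 dB SPL.

94 dB SPL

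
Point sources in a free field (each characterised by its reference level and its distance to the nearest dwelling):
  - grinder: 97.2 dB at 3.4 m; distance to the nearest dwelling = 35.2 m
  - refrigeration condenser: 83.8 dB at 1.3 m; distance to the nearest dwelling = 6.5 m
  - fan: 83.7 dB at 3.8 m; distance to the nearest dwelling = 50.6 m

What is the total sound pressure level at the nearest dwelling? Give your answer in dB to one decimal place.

Propagate each source to the receiver with L = L_ref − 20·log₁₀(r/r_ref), then add intensities.
grinder: 97.2 − 20·log₁₀(35.2/3.4) = 97.2 − 20.30 = 76.90 dB.
refrigeration condenser: 83.8 − 20·log₁₀(6.5/1.3) = 83.8 − 13.98 = 69.82 dB.
fan: 83.7 − 20·log₁₀(50.6/3.8) = 83.7 − 22.49 = 61.21 dB.
Σ 10^(L/10) = 5.988e+07 → L_total = 10·log₁₀(5.988e+07) = 77.77 dB.

77.8 dB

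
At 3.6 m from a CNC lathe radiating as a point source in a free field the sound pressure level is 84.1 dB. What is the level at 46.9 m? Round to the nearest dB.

Point-source attenuation: ΔL = 20·log₁₀(r₂/r₁) = 20·log₁₀(46.9/3.6) = 22.297 dB.
L₂ = 84.1 − 20·log₁₀(46.9/3.6) = 84.1 − 22.297 = 61.80 dB.

62 dB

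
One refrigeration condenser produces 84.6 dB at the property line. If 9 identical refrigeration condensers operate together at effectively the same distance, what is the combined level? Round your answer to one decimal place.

94.1 dB

L_total = L₁ + 10·log₁₀ N for N identical incoherent sources.
L_total = 84.6 + 10·log₁₀(9) = 84.6 + 9.542 = 94.14 dB.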